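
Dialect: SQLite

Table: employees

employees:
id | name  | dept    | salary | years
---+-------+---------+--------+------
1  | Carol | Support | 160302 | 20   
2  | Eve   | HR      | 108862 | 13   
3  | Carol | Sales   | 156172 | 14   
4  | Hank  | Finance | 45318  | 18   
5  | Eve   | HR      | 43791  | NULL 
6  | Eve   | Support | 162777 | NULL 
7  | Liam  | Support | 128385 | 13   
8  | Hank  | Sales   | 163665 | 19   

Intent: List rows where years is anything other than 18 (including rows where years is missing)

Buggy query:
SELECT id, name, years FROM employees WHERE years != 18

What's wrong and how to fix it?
Bug: Inequality against NULL is unknown, not true; rows with NULL are dropped

Fix: Add an explicit OR years IS NULL to include the missing-value rows

Corrected query:
SELECT id, name, years FROM employees WHERE years != 18 OR years IS NULL

Result:
id | name  | years
---+-------+------
1  | Carol | 20   
2  | Eve   | 13   
3  | Carol | 14   
5  | Eve   | NULL 
6  | Eve   | NULL 
7  | Liam  | 13   
8  | Hank  | 19   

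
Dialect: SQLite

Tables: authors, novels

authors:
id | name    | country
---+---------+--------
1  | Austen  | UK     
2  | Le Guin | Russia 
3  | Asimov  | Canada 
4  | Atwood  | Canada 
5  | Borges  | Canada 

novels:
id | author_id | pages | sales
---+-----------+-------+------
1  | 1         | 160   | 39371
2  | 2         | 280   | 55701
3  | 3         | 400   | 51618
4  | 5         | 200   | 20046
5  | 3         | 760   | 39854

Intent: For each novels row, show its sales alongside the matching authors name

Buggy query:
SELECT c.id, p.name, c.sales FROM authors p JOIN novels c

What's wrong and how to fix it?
Bug: Missing join condition: each novels row is matched to all authors rows instead of just its own

Fix: Specify the join condition linking the foreign key to the parent id

Corrected query:
SELECT c.id, p.name, c.sales FROM authors p JOIN novels c ON c.author_id = p.id

Result:
id | name    | sales
---+---------+------
1  | Austen  | 39371
2  | Le Guin | 55701
3  | Asimov  | 51618
4  | Borges  | 20046
5  | Asimov  | 39854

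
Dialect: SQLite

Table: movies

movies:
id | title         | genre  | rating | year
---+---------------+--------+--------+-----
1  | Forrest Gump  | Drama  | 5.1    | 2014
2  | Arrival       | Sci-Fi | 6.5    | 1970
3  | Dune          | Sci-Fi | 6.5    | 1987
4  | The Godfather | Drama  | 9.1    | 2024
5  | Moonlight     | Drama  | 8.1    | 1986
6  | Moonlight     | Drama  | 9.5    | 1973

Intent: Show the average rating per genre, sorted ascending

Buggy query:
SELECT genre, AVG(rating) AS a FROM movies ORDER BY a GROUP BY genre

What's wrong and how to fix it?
Bug: ORDER BY appears before GROUP BY; SQL clause order requires GROUP BY first

Fix: Move ORDER BY to the end, after GROUP BY

Corrected query:
SELECT genre, AVG(rating) AS a FROM movies GROUP BY genre ORDER BY a

Result:
genre  | a   
-------+-----
Sci-Fi | 6.5 
Drama  | 7.95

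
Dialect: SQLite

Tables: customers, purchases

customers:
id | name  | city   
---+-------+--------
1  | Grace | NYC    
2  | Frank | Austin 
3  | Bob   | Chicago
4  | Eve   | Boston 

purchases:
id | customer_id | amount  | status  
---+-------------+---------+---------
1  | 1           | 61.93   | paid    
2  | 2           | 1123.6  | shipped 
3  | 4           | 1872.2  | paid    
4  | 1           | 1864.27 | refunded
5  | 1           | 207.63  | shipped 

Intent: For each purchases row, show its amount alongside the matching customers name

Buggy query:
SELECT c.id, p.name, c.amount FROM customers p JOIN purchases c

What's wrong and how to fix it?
Bug: JOIN with no ON clause produces a cartesian product; every purchases row pairs with every customers row

Fix: Add ON c.customer_id = p.id to the JOIN

Corrected query:
SELECT c.id, p.name, c.amount FROM customers p JOIN purchases c ON c.customer_id = p.id

Result:
id | name  | amount 
---+-------+--------
1  | Grace | 61.93  
2  | Frank | 1123.6 
3  | Eve   | 1872.2 
4  | Grace | 1864.27
5  | Grace | 207.63 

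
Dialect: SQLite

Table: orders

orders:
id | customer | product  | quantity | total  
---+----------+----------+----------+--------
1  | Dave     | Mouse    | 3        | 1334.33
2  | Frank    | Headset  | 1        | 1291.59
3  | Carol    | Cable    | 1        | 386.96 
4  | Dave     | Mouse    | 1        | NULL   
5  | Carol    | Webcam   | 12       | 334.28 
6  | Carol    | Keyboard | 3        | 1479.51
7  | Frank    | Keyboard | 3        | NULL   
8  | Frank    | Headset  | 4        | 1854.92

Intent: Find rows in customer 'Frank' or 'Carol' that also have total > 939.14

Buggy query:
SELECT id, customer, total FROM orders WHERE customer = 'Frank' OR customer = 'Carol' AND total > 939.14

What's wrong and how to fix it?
Bug: Without parentheses, AND is evaluated before OR, so the total filter only applies to the 'Carol' branch

Fix: Add parentheses around the OR so the AND applies to both alternatives

Corrected query:
SELECT id, customer, total FROM orders WHERE (customer = 'Frank' OR customer = 'Carol') AND total > 939.14

Result:
id | customer | total  
---+----------+--------
2  | Frank    | 1291.59
6  | Carol    | 1479.51
8  | Frank    | 1854.92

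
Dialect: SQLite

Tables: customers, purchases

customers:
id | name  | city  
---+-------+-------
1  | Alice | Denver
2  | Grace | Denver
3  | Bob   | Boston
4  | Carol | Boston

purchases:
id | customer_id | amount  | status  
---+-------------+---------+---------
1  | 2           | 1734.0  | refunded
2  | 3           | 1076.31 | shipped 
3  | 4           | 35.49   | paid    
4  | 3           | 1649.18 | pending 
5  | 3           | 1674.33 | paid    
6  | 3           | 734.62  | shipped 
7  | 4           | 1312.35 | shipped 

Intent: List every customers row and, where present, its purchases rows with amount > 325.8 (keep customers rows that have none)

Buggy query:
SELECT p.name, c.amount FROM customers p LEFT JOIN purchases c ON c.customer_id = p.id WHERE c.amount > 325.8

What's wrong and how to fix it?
Bug: Filtering c.amount in WHERE discards the NULL rows produced by LEFT JOIN, turning it into an inner join

Fix: Move the right-table condition into the ON clause so unmatched parents are kept

Corrected query:
SELECT p.name, c.amount FROM customers p LEFT JOIN purchases c ON c.customer_id = p.id AND c.amount > 325.8

Result:
name  | amount 
------+--------
Alice | NULL   
Grace | 1734   
Bob   | 734.62 
Bob   | 1076.31
Bob   | 1649.18
Bob   | 1674.33
Carol | 1312.35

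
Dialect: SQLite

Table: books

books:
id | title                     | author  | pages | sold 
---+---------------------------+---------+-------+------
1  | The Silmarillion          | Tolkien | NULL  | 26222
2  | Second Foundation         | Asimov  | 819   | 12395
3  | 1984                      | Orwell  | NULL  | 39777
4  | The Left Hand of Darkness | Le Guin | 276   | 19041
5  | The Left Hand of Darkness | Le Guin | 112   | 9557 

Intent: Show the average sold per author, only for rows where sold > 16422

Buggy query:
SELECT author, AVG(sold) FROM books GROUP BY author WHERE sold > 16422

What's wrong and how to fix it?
Bug: WHERE cannot follow GROUP BY

Fix: Place WHERE between FROM and GROUP BY

Corrected query:
SELECT author, AVG(sold) FROM books WHERE sold > 16422 GROUP BY author

Result:
author  | AVG(sold)
--------+----------
Le Guin | 19041    
Orwell  | 39777    
Tolkien | 26222    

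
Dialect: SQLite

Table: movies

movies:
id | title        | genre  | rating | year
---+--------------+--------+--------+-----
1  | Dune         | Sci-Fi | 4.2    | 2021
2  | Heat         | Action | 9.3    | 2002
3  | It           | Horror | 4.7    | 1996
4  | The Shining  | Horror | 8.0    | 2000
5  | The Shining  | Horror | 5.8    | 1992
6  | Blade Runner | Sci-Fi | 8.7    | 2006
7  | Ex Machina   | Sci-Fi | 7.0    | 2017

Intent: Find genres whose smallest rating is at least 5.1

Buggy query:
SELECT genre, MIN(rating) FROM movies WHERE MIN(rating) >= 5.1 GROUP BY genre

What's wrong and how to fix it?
Bug: Aggregates like MIN are computed per group after WHERE runs

Fix: Replace WHERE with HAVING after the GROUP BY

Corrected query:
SELECT genre, MIN(rating) FROM movies GROUP BY genre HAVING MIN(rating) >= 5.1

Result:
genre  | MIN(rating)
-------+------------
Action | 9.3        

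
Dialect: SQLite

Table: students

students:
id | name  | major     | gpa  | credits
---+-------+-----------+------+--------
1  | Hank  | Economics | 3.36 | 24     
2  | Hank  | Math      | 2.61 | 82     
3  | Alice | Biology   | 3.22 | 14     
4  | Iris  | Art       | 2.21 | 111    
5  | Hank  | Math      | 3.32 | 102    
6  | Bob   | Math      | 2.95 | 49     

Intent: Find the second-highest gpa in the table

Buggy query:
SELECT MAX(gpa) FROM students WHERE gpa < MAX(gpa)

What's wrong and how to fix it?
Bug: MAX(gpa) on the right of the comparison is an aggregate-in-WHERE error

Fix: Put the inner MAX in a scalar subquery

Corrected query:
SELECT MAX(gpa) FROM students WHERE gpa < (SELECT MAX(gpa) FROM students)

Result:
MAX(gpa)
--------
3.32    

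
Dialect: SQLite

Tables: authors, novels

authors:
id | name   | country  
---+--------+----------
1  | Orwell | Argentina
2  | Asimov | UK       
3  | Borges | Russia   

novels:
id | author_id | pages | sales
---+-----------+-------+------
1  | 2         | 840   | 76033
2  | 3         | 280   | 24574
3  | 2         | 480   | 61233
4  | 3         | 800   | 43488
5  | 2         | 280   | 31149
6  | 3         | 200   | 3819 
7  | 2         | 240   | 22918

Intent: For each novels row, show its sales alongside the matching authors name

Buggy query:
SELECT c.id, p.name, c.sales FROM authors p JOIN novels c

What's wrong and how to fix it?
Bug: Missing join condition: each novels row is matched to all authors rows instead of just its own

Fix: Add ON c.author_id = p.id to the JOIN

Corrected query:
SELECT c.id, p.name, c.sales FROM authors p JOIN novels c ON c.author_id = p.id

Result:
id | name   | sales
---+--------+------
1  | Asimov | 76033
2  | Borges | 24574
3  | Asimov | 61233
4  | Borges | 43488
5  | Asimov | 31149
6  | Borges | 3819 
7  | Asimov | 22918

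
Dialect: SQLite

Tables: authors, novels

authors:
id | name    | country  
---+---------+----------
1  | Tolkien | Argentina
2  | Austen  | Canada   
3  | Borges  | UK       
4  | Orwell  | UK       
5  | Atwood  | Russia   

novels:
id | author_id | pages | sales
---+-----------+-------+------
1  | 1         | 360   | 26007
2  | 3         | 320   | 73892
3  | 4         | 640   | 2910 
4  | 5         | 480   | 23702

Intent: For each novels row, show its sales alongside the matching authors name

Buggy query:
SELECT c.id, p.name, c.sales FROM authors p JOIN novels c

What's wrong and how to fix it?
Bug: Missing join condition: each novels row is matched to all authors rows instead of just its own

Fix: Add ON c.author_id = p.id to the JOIN

Corrected query:
SELECT c.id, p.name, c.sales FROM authors p JOIN novels c ON c.author_id = p.id

Result:
id | name    | sales
---+---------+------
1  | Tolkien | 26007
2  | Borges  | 73892
3  | Orwell  | 2910 
4  | Atwood  | 23702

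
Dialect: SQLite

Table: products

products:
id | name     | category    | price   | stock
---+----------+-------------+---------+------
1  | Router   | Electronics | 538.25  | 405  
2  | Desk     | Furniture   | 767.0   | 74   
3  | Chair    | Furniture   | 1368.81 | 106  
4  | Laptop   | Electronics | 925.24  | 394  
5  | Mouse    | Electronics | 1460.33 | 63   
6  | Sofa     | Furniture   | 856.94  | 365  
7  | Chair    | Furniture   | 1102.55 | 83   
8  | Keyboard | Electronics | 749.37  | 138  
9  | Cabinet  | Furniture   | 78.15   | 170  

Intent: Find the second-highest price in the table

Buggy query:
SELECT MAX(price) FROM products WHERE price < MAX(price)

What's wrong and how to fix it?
Bug: MAX(price) on the right of the comparison is an aggregate-in-WHERE error

Fix: Compute the overall MAX in a subquery, then take MAX of rows below it

Corrected query:
SELECT MAX(price) FROM products WHERE price < (SELECT MAX(price) FROM products)

Result:
MAX(price)
----------
1368.81   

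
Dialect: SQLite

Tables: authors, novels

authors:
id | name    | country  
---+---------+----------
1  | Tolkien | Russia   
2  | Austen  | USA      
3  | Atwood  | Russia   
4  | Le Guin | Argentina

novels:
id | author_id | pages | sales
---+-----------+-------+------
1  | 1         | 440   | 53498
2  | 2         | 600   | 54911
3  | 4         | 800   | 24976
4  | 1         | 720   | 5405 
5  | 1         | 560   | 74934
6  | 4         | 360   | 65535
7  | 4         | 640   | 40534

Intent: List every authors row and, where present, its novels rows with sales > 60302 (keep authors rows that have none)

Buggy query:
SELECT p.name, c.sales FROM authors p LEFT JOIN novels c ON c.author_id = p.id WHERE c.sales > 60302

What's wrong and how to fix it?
Bug: A WHERE condition on the right-hand table after LEFT JOIN drops unmatched parents

Fix: Move the right-table condition into the ON clause so unmatched parents are kept

Corrected query:
SELECT p.name, c.sales FROM authors p LEFT JOIN novels c ON c.author_id = p.id AND c.sales > 60302

Result:
name    | sales
--------+------
Tolkien | 74934
Austen  | NULL 
Atwood  | NULL 
Le Guin | 65535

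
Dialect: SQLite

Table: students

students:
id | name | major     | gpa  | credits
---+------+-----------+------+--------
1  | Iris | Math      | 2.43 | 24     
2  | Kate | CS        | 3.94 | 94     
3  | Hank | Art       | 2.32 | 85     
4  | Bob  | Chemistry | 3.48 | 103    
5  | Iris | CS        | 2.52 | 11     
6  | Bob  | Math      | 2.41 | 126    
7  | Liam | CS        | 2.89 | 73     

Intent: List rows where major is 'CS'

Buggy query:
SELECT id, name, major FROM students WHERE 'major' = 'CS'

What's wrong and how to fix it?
Bug: Single quotes denote string literals in SQL; the column name is being compared as a constant string

Fix: Remove the quotes around the column name (or use double quotes for an identifier)

Corrected query:
SELECT id, name, major FROM students WHERE major = 'CS'

Result:
id | name | major
---+------+------
2  | Kate | CS   
5  | Iris | CS   
7  | Liam | CS   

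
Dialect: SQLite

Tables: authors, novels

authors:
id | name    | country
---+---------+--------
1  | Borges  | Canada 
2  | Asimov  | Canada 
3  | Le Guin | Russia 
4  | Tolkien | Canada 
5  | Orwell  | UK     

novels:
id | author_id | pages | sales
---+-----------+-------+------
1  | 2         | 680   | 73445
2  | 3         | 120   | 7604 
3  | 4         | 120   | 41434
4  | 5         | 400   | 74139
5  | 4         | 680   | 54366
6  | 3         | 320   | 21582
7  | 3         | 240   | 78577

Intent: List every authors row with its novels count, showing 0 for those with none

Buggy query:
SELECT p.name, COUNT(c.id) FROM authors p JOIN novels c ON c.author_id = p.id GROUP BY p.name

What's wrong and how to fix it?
Bug: An inner join excludes parents with zero children

Fix: Switch to LEFT JOIN to retain unmatched parent rows

Corrected query:
SELECT p.name, COUNT(c.id) FROM authors p LEFT JOIN novels c ON c.author_id = p.id GROUP BY p.name

Result:
name    | COUNT(c.id)
--------+------------
Asimov  | 1          
Borges  | 0          
Le Guin | 3          
Orwell  | 1          
Tolkien | 2          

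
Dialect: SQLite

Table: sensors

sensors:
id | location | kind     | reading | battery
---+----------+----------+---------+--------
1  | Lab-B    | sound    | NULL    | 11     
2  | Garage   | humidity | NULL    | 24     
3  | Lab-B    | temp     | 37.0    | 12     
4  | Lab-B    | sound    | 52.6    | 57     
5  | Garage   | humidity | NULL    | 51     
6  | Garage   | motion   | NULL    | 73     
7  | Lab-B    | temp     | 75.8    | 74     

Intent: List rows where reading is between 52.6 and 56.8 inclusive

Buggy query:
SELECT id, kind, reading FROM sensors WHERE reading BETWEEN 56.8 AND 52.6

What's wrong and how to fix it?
Bug: BETWEEN expects the lower bound first; with 56.8 AND 52.6 the range is empty

Fix: Swap the bounds so the smaller value comes first

Corrected query:
SELECT id, kind, reading FROM sensors WHERE reading BETWEEN 52.6 AND 56.8

Result:
id | kind  | reading
---+-------+--------
4  | sound | 52.6   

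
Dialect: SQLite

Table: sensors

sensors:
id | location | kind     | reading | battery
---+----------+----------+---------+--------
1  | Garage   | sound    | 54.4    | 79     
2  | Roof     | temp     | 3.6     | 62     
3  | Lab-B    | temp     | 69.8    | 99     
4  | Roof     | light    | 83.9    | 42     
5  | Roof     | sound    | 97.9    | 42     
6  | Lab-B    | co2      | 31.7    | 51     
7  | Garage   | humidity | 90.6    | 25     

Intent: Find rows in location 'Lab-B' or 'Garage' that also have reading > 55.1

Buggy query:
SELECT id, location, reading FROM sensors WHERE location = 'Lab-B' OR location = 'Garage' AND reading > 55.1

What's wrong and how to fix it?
Bug: Without parentheses, AND is evaluated before OR, so the reading filter only applies to the 'Garage' branch

Fix: Group the OR with parentheses (or use IN), then AND the threshold

Corrected query:
SELECT id, location, reading FROM sensors WHERE (location = 'Lab-B' OR location = 'Garage') AND reading > 55.1

Result:
id | location | reading
---+----------+--------
3  | Lab-B    | 69.8   
7  | Garage   | 90.6   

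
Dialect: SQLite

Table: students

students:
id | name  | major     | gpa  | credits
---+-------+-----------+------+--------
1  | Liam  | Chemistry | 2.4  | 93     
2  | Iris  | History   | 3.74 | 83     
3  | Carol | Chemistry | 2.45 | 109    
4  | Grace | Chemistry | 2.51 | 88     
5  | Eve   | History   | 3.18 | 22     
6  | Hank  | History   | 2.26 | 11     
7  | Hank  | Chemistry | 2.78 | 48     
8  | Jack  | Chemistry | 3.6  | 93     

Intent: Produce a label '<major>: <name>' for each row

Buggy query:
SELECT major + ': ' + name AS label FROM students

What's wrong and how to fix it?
Bug: '+' is numeric addition; on text columns SQLite converts them to 0 instead of concatenating

Fix: Use the || operator for string concatenation

Corrected query:
SELECT major || ': ' || name AS label FROM students

Result:
label           
----------------
Chemistry: Liam 
History: Iris   
Chemistry: Carol
Chemistry: Grace
History: Eve    
History: Hank   
Chemistry: Hank 
Chemistry: Jack 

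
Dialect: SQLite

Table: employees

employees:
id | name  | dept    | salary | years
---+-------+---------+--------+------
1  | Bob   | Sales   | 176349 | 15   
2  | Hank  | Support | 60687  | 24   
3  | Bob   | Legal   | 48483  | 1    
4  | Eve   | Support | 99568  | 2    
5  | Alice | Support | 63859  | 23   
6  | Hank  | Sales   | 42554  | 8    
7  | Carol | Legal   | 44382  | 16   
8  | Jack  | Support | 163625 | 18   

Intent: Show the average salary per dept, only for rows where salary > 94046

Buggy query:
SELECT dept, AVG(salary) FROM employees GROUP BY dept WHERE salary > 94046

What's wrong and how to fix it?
Bug: WHERE cannot follow GROUP BY

Fix: Move the WHERE clause before GROUP BY

Corrected query:
SELECT dept, AVG(salary) FROM employees WHERE salary > 94046 GROUP BY dept

Result:
dept    | AVG(salary)
--------+------------
Sales   | 176349     
Support | 131596.5   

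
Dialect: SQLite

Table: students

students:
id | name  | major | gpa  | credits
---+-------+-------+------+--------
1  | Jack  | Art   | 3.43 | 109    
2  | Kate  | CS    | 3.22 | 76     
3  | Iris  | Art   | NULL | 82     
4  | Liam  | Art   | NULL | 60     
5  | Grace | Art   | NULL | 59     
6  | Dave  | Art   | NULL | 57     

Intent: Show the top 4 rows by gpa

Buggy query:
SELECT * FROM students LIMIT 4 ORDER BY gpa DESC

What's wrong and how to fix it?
Bug: LIMIT must come after ORDER BY

Fix: Sort with ORDER BY, then apply LIMIT

Corrected query:
SELECT * FROM students ORDER BY gpa DESC LIMIT 4

Result:
id | name | major | gpa  | credits
---+------+-------+------+--------
1  | Jack | Art   | 3.43 | 109    
2  | Kate | CS    | 3.22 | 76     
3  | Iris | Art   | NULL | 82     
4  | Liam | Art   | NULL | 60     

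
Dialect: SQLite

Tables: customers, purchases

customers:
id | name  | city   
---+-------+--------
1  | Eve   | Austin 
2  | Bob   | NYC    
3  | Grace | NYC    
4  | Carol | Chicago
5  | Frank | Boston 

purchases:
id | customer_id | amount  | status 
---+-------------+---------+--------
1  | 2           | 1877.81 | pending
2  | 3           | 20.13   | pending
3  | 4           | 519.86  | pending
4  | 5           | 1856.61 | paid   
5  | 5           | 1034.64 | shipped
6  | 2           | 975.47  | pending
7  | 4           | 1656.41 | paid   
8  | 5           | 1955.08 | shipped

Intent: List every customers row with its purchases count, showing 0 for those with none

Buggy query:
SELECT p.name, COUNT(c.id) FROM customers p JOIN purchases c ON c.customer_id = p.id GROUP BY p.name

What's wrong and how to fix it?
Bug: An inner join excludes parents with zero children

Fix: Switch to LEFT JOIN to retain unmatched parent rows

Corrected query:
SELECT p.name, COUNT(c.id) FROM customers p LEFT JOIN purchases c ON c.customer_id = p.id GROUP BY p.name

Result:
name  | COUNT(c.id)
------+------------
Bob   | 2          
Carol | 2          
Eve   | 0          
Frank | 3          
Grace | 1          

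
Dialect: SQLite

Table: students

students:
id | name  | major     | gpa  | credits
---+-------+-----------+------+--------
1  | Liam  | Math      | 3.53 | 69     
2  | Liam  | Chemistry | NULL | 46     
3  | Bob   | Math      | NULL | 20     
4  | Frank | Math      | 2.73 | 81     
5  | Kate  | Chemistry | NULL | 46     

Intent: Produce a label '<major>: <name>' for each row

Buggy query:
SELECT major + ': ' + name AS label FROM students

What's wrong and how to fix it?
Bug: SQLite uses || for string concatenation; + coerces text to numbers (yielding 0)

Fix: Replace + with || to concatenate text

Corrected query:
SELECT major || ': ' || name AS label FROM students

Result:
label          
---------------
Math: Liam     
Chemistry: Liam
Math: Bob      
Math: Frank    
Chemistry: Kate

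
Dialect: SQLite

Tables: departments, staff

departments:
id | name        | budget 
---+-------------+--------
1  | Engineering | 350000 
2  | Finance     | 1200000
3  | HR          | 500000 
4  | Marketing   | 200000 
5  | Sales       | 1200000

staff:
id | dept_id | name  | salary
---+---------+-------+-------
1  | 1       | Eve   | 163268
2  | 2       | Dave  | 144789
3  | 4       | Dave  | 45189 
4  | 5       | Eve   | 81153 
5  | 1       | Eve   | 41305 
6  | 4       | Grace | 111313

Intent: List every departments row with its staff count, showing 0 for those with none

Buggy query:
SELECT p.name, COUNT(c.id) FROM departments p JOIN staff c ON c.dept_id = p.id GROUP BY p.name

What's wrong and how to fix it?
Bug: An inner join excludes parents with zero children

Fix: Switch to LEFT JOIN to retain unmatched parent rows

Corrected query:
SELECT p.name, COUNT(c.id) FROM departments p LEFT JOIN staff c ON c.dept_id = p.id GROUP BY p.name

Result:
name        | COUNT(c.id)
------------+------------
Engineering | 2          
Finance     | 1          
HR          | 0          
Marketing   | 2          
Sales       | 1          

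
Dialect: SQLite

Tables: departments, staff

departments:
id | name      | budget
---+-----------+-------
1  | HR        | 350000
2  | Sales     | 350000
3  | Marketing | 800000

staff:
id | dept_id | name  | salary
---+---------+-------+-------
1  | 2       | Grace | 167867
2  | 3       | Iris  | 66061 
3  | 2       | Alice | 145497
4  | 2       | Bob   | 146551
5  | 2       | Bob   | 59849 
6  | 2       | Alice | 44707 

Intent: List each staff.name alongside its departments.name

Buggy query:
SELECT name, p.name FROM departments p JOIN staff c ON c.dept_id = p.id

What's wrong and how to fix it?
Bug: 'name' exists in both joined tables, so the database can't tell which one is meant

Fix: Prefix ambiguous columns with the table alias

Corrected query:
SELECT c.name, p.name FROM departments p JOIN staff c ON c.dept_id = p.id

Result:
name  | name     
------+----------
Grace | Sales    
Iris  | Marketing
Alice | Sales    
Bob   | Sales    
Bob   | Sales    
Alice | Sales    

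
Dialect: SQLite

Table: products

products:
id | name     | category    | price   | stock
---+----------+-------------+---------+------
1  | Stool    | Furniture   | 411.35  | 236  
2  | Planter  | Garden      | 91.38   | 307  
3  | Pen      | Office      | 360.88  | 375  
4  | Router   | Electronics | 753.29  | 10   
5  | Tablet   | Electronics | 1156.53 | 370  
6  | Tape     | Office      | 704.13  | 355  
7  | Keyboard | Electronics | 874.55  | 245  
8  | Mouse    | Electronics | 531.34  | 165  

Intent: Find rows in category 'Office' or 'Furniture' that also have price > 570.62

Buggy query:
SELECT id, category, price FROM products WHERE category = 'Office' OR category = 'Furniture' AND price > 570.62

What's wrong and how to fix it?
Bug: AND binds tighter than OR, so this parses as category = 'Office' OR (category = 'Furniture' AND price > 570.62)

Fix: Add parentheses around the OR so the AND applies to both alternatives

Corrected query:
SELECT id, category, price FROM products WHERE (category = 'Office' OR category = 'Furniture') AND price > 570.62

Result:
id | category | price 
---+----------+-------
6  | Office   | 704.13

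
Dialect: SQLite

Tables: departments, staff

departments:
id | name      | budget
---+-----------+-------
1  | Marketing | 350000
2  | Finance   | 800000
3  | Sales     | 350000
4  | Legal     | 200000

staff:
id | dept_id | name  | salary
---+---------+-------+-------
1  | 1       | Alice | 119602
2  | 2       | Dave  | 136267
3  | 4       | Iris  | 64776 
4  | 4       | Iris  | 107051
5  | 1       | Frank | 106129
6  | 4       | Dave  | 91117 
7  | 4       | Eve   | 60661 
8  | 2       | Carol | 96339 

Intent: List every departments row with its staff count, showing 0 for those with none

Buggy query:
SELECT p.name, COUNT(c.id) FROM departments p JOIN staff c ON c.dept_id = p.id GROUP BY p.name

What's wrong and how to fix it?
Bug: An inner join excludes parents with zero children

Fix: Use LEFT JOIN so parents without children still appear (COUNT(c.id) gives 0)

Corrected query:
SELECT p.name, COUNT(c.id) FROM departments p LEFT JOIN staff c ON c.dept_id = p.id GROUP BY p.name

Result:
name      | COUNT(c.id)
----------+------------
Finance   | 2          
Legal     | 4          
Marketing | 2          
Sales     | 0          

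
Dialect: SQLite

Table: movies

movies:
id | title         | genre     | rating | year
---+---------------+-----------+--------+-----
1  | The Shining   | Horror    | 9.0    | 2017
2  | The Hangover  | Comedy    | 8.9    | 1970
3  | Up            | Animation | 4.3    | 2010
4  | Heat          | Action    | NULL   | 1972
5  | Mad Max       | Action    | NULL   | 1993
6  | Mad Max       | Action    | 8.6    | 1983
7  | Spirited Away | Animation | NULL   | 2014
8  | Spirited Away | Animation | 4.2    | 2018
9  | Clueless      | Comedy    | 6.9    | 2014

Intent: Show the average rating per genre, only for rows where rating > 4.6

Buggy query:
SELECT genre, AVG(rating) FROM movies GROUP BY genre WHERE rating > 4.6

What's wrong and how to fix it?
Bug: WHERE cannot follow GROUP BY

Fix: Place WHERE between FROM and GROUP BY

Corrected query:
SELECT genre, AVG(rating) FROM movies WHERE rating > 4.6 GROUP BY genre

Result:
genre  | AVG(rating)
-------+------------
Action | 8.6        
Comedy | 7.9        
Horror | 9          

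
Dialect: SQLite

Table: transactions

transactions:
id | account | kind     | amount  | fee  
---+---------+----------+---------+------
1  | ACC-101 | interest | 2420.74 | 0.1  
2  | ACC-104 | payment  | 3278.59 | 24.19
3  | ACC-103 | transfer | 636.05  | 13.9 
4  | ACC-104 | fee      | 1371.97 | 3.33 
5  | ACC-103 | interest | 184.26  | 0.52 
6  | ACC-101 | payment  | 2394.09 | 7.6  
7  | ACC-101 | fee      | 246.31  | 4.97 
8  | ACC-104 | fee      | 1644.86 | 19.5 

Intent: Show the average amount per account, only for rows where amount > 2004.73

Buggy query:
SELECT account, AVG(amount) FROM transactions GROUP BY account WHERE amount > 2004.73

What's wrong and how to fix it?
Bug: WHERE cannot follow GROUP BY

Fix: Place WHERE between FROM and GROUP BY

Corrected query:
SELECT account, AVG(amount) FROM transactions WHERE amount > 2004.73 GROUP BY account

Result:
account | AVG(amount)
--------+------------
ACC-101 | 2407.415   
ACC-104 | 3278.59    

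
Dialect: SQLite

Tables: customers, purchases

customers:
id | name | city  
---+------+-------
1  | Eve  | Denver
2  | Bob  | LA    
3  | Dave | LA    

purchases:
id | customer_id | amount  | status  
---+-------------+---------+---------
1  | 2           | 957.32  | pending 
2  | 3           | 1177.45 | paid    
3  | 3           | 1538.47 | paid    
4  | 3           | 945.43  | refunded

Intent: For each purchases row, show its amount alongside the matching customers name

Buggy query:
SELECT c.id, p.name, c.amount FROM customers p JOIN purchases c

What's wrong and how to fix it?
Bug: Missing join condition: each purchases row is matched to all customers rows instead of just its own

Fix: Add ON c.customer_id = p.id to the JOIN

Corrected query:
SELECT c.id, p.name, c.amount FROM customers p JOIN purchases c ON c.customer_id = p.id

Result:
id | name | amount 
---+------+--------
1  | Bob  | 957.32 
2  | Dave | 1177.45
3  | Dave | 1538.47
4  | Dave | 945.43 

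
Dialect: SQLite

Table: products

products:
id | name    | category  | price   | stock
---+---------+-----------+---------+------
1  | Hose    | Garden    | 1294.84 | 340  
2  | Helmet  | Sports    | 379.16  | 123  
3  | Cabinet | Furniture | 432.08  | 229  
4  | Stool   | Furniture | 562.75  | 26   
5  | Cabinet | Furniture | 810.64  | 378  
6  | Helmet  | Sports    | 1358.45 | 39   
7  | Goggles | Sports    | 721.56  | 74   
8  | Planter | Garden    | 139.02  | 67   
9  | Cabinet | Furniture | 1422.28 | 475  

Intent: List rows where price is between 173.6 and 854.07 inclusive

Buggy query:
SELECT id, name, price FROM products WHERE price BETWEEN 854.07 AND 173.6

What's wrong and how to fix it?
Bug: The bounds are reversed; BETWEEN a AND b requires a <= b to match anything

Fix: Write BETWEEN 173.6 AND 854.07

Corrected query:
SELECT id, name, price FROM products WHERE price BETWEEN 173.6 AND 854.07

Result:
id | name    | price 
---+---------+-------
2  | Helmet  | 379.16
3  | Cabinet | 432.08
4  | Stool   | 562.75
5  | Cabinet | 810.64
7  | Goggles | 721.56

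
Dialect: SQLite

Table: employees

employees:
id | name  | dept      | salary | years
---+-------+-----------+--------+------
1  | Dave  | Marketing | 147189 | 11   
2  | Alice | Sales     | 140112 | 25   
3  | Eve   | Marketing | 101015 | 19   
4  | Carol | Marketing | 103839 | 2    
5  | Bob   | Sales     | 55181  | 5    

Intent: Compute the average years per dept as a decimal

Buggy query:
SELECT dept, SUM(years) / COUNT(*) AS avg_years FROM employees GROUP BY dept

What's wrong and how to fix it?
Bug: Both operands are integers, so '/' performs integer division and truncates

Fix: Multiply by 1.0 (or CAST to REAL) to force floating-point division

Corrected query:
SELECT dept, SUM(years) * 1.0 / COUNT(*) AS avg_years FROM employees GROUP BY dept

Result:
dept      | avg_years
----------+----------
Marketing | 10.666667
Sales     | 15       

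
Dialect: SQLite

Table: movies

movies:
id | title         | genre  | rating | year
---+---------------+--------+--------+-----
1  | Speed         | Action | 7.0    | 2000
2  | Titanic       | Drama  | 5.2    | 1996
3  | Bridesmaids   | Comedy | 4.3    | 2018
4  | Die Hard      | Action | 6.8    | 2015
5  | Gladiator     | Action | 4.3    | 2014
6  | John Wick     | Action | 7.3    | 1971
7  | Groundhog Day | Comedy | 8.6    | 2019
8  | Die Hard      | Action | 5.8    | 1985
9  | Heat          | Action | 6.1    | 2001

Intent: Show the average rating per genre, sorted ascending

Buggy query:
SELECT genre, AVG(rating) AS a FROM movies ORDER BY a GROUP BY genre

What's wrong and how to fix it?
Bug: ORDER BY appears before GROUP BY; SQL clause order requires GROUP BY first

Fix: Move ORDER BY to the end, after GROUP BY

Corrected query:
SELECT genre, AVG(rating) AS a FROM movies GROUP BY genre ORDER BY a

Result:
genre  | a       
-------+---------
Drama  | 5.2     
Action | 6.216667
Comedy | 6.45    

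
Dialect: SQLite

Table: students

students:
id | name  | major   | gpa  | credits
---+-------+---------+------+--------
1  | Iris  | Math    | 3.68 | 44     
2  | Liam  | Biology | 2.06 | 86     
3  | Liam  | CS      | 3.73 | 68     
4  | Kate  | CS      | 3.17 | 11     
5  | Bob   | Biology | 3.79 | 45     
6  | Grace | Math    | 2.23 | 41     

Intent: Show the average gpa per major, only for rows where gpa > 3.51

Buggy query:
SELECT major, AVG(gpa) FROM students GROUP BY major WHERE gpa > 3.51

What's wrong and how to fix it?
Bug: WHERE cannot follow GROUP BY

Fix: Move the WHERE clause before GROUP BY

Corrected query:
SELECT major, AVG(gpa) FROM students WHERE gpa > 3.51 GROUP BY major

Result:
major   | AVG(gpa)
--------+---------
Biology | 3.79    
CS      | 3.73    
Math    | 3.68    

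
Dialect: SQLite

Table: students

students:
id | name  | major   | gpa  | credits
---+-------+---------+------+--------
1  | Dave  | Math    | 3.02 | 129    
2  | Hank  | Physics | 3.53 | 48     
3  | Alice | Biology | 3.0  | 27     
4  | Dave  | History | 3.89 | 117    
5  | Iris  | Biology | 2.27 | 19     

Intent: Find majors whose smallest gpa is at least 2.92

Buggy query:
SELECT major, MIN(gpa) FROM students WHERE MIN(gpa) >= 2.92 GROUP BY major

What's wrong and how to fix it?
Bug: Aggregates like MIN are computed per group after WHERE runs

Fix: Use HAVING for the per-group MIN condition

Corrected query:
SELECT major, MIN(gpa) FROM students GROUP BY major HAVING MIN(gpa) >= 2.92

Result:
major   | MIN(gpa)
--------+---------
History | 3.89    
Math    | 3.02    
Physics | 3.53    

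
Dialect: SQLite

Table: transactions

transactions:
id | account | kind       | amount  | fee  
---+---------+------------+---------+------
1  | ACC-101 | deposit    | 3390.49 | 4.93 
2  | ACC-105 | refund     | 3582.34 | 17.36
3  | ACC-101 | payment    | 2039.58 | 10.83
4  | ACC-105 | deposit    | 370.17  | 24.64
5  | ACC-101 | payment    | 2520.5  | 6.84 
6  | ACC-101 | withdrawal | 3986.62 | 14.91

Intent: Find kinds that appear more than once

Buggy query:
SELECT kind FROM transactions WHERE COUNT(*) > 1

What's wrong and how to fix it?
Bug: COUNT(*) is an aggregate and cannot be used in WHERE

Fix: Group first, then use HAVING for the count condition

Corrected query:
SELECT kind FROM transactions GROUP BY kind HAVING COUNT(*) > 1

Result:
kind   
-------
deposit
payment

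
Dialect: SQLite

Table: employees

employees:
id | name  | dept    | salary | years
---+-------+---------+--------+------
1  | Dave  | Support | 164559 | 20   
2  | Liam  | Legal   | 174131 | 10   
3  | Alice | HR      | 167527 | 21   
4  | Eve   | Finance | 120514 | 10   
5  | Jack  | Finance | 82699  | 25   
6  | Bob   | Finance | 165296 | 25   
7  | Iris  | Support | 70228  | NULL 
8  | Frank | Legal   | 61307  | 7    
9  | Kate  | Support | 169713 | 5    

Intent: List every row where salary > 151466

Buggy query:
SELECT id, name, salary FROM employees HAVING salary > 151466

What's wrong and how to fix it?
Bug: HAVING filters the output of aggregation, but this query has no GROUP BY and no aggregate functions, so SQLite rejects it (HAVING clause on a non-aggregate query); the condition here is per row

Fix: Use WHERE for row-level filtering

Corrected query:
SELECT id, name, salary FROM employees WHERE salary > 151466

Result:
id | name  | salary
---+-------+-------
1  | Dave  | 164559
2  | Liam  | 174131
3  | Alice | 167527
6  | Bob   | 165296
9  | Kate  | 169713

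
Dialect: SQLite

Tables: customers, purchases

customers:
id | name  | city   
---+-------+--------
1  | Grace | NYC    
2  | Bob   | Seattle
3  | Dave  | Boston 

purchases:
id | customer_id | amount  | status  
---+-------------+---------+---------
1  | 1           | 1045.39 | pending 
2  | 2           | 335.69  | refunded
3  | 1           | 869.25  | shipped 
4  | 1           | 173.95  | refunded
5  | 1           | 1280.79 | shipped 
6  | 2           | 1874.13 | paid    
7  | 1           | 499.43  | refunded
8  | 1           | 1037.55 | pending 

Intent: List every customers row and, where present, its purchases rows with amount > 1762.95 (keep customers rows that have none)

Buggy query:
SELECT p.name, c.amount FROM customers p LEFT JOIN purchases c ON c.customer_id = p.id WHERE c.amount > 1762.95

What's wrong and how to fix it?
Bug: Filtering c.amount in WHERE discards the NULL rows produced by LEFT JOIN, turning it into an inner join

Fix: Move the right-table condition into the ON clause so unmatched parents are kept

Corrected query:
SELECT p.name, c.amount FROM customers p LEFT JOIN purchases c ON c.customer_id = p.id AND c.amount > 1762.95

Result:
name  | amount 
------+--------
Grace | NULL   
Bob   | 1874.13
Dave  | NULL   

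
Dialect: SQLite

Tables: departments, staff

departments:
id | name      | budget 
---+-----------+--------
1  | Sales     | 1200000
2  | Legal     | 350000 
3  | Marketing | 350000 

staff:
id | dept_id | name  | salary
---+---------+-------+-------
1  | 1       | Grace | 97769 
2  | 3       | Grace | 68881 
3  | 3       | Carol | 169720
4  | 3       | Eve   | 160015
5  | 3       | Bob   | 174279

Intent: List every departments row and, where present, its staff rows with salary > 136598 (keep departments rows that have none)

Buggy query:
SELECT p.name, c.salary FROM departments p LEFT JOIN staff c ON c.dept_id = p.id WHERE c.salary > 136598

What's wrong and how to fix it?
Bug: Filtering c.salary in WHERE discards the NULL rows produced by LEFT JOIN, turning it into an inner join

Fix: Put 'c.salary > 136598' in the JOIN's ON clause instead of WHERE

Corrected query:
SELECT p.name, c.salary FROM departments p LEFT JOIN staff c ON c.dept_id = p.id AND c.salary > 136598

Result:
name      | salary
----------+-------
Sales     | NULL  
Legal     | NULL  
Marketing | 160015
Marketing | 169720
Marketing | 174279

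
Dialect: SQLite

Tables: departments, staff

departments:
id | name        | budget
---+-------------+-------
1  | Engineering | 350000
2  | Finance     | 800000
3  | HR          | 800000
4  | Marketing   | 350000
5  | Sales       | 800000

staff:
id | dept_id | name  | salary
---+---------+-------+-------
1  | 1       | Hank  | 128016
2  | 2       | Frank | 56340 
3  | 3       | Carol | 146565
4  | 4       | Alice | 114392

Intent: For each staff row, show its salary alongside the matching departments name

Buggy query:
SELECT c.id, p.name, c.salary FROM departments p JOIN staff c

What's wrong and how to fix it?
Bug: Missing join condition: each staff row is matched to all departments rows instead of just its own

Fix: Specify the join condition linking the foreign key to the parent id

Corrected query:
SELECT c.id, p.name, c.salary FROM departments p JOIN staff c ON c.dept_id = p.id

Result:
id | name        | salary
---+-------------+-------
1  | Engineering | 128016
2  | Finance     | 56340 
3  | HR          | 146565
4  | Marketing   | 114392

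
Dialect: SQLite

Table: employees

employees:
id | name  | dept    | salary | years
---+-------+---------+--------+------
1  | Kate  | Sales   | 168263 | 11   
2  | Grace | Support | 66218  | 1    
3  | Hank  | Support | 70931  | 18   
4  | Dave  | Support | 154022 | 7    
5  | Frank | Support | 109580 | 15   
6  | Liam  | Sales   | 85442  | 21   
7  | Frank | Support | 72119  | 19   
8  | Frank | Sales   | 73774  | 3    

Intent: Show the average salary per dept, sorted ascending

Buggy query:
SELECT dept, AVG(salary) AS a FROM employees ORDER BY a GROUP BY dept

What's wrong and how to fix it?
Bug: GROUP BY must precede ORDER BY

Fix: Reorder: SELECT … FROM … GROUP BY … ORDER BY …

Corrected query:
SELECT dept, AVG(salary) AS a FROM employees GROUP BY dept ORDER BY a

Result:
dept    | a            
--------+--------------
Support | 94574        
Sales   | 109159.666667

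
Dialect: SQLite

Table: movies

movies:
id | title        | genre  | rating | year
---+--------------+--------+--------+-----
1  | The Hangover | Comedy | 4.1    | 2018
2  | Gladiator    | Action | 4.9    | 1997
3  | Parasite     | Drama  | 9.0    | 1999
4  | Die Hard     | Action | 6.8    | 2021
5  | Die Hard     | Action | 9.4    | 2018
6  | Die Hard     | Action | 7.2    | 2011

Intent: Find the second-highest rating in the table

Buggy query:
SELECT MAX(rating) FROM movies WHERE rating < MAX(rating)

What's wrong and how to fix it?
Bug: MAX(rating) on the right of the comparison is an aggregate-in-WHERE error

Fix: Put the inner MAX in a scalar subquery

Corrected query:
SELECT MAX(rating) FROM movies WHERE rating < (SELECT MAX(rating) FROM movies)

Result:
MAX(rating)
-----------
9          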